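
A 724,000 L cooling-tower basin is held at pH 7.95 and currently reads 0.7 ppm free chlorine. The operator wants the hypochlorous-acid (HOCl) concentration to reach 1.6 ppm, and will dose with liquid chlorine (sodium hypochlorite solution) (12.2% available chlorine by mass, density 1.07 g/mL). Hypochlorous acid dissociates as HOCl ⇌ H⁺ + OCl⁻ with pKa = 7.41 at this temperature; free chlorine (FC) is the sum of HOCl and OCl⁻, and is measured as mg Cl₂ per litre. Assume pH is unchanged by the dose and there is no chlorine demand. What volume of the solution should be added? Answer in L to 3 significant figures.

[OCl⁻]/[HOCl] = 10^(pH − pKa) = 10^(7.95 − 7.41) = 3.467; fraction as HOCl = 1/(1 + 3.467) = 0.2238.
Free chlorine required for 1.6 ppm HOCl: 1.6 / 0.2238 = 7.148 ppm.
FC to add: 7.148 − 0.7 = 6.448 mg/L as Cl₂.
Cl₂ equivalent: 6.448 mg/L × 724,000 L = 4668 g.
Product at 12.2% available Cl: 4668 / 0.122 = 38,260 g.
Volume: 38,260 g ÷ 1.07 g/mL = 35,760 mL.

35.8 L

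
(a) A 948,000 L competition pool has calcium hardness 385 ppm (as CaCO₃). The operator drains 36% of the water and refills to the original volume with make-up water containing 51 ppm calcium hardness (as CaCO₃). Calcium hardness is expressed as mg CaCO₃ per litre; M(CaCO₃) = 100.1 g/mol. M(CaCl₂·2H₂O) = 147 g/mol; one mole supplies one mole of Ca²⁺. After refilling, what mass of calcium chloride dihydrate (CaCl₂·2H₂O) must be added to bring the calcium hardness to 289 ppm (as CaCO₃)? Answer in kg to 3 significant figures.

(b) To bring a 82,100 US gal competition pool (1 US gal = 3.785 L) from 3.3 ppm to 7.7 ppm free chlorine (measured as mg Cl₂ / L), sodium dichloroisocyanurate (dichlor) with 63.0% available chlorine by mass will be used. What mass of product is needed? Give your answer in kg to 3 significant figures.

(a) 33.7 kg; (b) 2.17 kg

(a) After draining 36% and refilling: 385 × 0.64 + 51 × 0.36 = 264.76 ppm.
(a) Deficit to target: 289 − 264.76 = 24.24 mg/L.
(a) As CaCO₃: 24.24 mg/L × 948,000 L = 22,980 g; ÷ 100.1 = 229.6 mol Ca²⁺.
(a) Mass: 229.6 × 147 = 33,750 g.

(b) Volume: 82,100 US gal × 3.785 L/gal = 310,748 L.
(b) Chlorine deficit: 7.7 − 3.3 = 4.4 ppm = 4.4 mg/L as Cl₂.
(b) Cl₂ equivalent needed: 4.4 mg/L × 310,748 L = 1,367,000 mg = 1367 g.
(b) Product at 63.0% available chlorine: 1367 / 0.63 = 2170 g.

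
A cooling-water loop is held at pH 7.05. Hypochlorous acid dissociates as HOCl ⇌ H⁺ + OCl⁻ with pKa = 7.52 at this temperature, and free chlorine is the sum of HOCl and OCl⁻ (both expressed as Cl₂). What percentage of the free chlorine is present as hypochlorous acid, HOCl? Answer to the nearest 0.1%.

74.7%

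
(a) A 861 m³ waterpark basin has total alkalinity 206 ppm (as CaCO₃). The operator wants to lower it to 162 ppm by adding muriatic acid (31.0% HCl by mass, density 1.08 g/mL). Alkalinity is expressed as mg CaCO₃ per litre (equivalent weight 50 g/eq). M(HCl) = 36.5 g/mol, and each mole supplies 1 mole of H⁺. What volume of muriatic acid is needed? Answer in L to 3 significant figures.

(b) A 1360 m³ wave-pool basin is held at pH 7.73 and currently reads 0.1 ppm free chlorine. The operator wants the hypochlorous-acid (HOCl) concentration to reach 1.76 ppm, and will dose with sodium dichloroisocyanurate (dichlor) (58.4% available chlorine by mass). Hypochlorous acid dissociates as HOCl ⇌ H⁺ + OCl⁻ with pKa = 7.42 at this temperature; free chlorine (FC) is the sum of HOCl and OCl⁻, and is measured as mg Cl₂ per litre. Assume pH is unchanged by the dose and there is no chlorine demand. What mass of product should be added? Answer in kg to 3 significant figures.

(a) 82.6 L; (b) 12.2 kg

(a) Volume: 861 m³ = 861,000 L.
(a) Alkalinity to neutralize: (206 − 162) = 44 mg/L as CaCO₃ × 861,000 L = 37,880 g as CaCO₃.
(a) Equivalents of H⁺ required: 37,880 ÷ 50 g/eq = 757.7 eq = 757.7 mol HCl.
(a) Mass of HCl: 757.7 × 36.5 = 27,660 g.
(a) Mass of 31.0% solution: 27,660 / 0.31 = 89,210 g.
(a) Volume: 89,210 g ÷ 1.08 g/mL = 82,600 mL.

(b) Volume: 1360 m³ = 1,360,000 L.
(b) [OCl⁻]/[HOCl] = 10^(pH − pKa) = 10^(7.73 − 7.42) = 2.042; fraction as HOCl = 1/(1 + 2.042) = 0.3288.
(b) Free chlorine required for 1.76 ppm HOCl: 1.76 / 0.3288 = 5.353 ppm.
(b) FC to add: 5.353 − 0.1 = 5.253 mg/L as Cl₂.
(b) Cl₂ equivalent: 5.253 mg/L × 1,360,000 L = 7145 g.
(b) Product at 58.4% available Cl: 7145 / 0.584 = 12,230 g.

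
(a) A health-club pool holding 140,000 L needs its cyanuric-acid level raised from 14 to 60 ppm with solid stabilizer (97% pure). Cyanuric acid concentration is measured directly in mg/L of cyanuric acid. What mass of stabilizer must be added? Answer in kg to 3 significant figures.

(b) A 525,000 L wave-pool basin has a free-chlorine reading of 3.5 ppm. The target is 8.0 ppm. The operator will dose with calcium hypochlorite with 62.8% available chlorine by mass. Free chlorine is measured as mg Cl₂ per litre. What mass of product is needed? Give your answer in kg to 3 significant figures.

(a) 6.64 kg; (b) 3.76 kg

(a) CYA to add: (60 − 14) = 46 mg/L × 140,000 L = 6440 g cyanuric acid.
(a) At 97% purity: 6440 / 0.97 = 6639 g product.

(b) Chlorine deficit: 8.0 − 3.5 = 4.5 ppm = 4.5 mg/L as Cl₂.
(b) Cl₂ equivalent needed: 4.5 mg/L × 525,000 L = 2,362,000 mg = 2362 g.
(b) Product at 62.8% available chlorine: 2362 / 0.628 = 3762 g.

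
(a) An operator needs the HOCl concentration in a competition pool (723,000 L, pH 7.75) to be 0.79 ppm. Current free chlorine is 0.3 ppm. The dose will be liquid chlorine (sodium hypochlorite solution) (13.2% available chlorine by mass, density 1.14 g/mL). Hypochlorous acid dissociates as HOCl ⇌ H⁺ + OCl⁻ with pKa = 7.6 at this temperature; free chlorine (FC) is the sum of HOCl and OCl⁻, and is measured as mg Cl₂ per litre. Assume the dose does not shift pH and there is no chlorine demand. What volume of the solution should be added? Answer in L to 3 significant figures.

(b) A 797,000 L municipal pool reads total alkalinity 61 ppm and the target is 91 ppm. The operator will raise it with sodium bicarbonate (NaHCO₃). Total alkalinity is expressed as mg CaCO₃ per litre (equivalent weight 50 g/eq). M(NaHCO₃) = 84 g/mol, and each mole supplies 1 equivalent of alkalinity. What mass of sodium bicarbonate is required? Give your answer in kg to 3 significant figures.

(a) 7.72 L; (b) 40.2 kg

(a) [OCl⁻]/[HOCl] = 10^(pH − pKa) = 10^(7.75 − 7.6) = 1.413; fraction as HOCl = 1/(1 + 1.413) = 0.4145.
(a) Free chlorine required for 0.79 ppm HOCl: 0.79 / 0.4145 = 1.906 ppm.
(a) FC to add: 1.906 − 0.3 = 1.606 mg/L as Cl₂.
(a) Cl₂ equivalent: 1.606 mg/L × 723,000 L = 1161 g.
(a) Product at 13.2% available Cl: 1161 / 0.132 = 8796 g.
(a) Volume: 8796 g ÷ 1.14 g/mL = 7716 mL.

(b) Alkalinity to add: (91 − 61) = 30 mg/L as CaCO₃ × 797,000 L = 23,910 g as CaCO₃.
(b) Equivalents: 23,910 g ÷ 50 g/eq = 478.2 eq.
(b) NaHCO₃ supplies 1 eq per mole → 478.2 mol.
(b) Mass: 478.2 mol × 84 g/mol = 40,170 g.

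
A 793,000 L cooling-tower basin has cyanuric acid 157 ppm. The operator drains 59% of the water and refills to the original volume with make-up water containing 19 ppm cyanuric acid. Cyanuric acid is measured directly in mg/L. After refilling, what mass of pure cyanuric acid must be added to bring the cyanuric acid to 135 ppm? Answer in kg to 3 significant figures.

47.1 kg

After draining 59% and refilling: 157 × 0.41 + 19 × 0.59 = 75.58 ppm.
Deficit to target: 135 − 75.58 = 59.42 mg/L.
Mass: 59.42 mg/L × 793,000 L = 47,120 g cyanuric acid.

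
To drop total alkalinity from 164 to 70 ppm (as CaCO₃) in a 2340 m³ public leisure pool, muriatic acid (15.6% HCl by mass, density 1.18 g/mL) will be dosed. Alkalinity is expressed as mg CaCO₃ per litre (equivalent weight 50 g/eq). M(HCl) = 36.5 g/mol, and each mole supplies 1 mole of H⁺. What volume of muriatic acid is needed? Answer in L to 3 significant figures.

872 L

Volume: 2340 m³ = 2,340,000 L.
Alkalinity to neutralize: (164 − 70) = 94 mg/L as CaCO₃ × 2,340,000 L = 220,000 g as CaCO₃.
Equivalents of H⁺ required: 220,000 ÷ 50 g/eq = 4399 eq = 4399 mol HCl.
Mass of HCl: 4399 × 36.5 = 160,600 g.
Mass of 15.6% solution: 160,600 / 0.156 = 1,029,000 g.
Volume: 1,029,000 g ÷ 1.18 g/mL = 872,300 mL.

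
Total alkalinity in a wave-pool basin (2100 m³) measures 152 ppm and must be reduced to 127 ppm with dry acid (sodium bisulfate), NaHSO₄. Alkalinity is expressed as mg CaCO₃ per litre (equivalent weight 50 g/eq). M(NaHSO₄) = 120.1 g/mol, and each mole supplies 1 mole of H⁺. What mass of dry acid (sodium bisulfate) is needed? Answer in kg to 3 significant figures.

126 kg

Volume: 2100 m³ = 2,100,000 L.
Alkalinity to neutralize: (152 − 127) = 25 mg/L as CaCO₃ × 2,100,000 L = 52,500 g as CaCO₃.
Equivalents of H⁺ required: 52,500 ÷ 50 g/eq = 1050 eq = 1050 mol NaHSO₄.
Mass of NaHSO₄: 1050 × 120.1 = 126,100 g.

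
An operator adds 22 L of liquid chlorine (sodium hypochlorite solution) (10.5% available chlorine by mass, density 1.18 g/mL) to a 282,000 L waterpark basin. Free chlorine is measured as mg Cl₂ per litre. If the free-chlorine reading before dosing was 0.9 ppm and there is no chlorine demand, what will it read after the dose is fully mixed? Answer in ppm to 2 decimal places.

Mass of solution: 22 L × 1000 mL/L × 1.18 g/mL = 25,960 g.
Available chlorine delivered: 25,960 g × 0.105 = 2726 g as Cl₂.
Concentration rise: 2726 g / 282,000 L = 9.666 mg/L = 9.67 ppm.
Final FC: 0.9 + 9.67 = 10.57 ppm.

10.57 ppm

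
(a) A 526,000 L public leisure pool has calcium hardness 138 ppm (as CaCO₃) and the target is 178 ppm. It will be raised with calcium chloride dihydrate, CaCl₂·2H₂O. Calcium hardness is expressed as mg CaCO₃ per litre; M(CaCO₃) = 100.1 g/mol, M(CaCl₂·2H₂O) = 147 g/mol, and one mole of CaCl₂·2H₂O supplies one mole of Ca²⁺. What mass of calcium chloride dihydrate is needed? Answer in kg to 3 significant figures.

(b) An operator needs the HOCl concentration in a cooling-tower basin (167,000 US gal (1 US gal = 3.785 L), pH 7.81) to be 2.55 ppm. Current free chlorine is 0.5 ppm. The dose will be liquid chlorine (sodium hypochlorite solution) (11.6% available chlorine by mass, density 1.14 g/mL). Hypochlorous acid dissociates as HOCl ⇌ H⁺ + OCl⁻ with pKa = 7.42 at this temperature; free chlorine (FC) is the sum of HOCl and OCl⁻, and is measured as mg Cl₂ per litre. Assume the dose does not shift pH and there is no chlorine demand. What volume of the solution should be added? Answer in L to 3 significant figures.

(a) 30.9 kg; (b) 39.7 L

(a) Hardness to add: (178 − 138) = 40 mg/L as CaCO₃ × 526,000 L = 21,040 g as CaCO₃.
(a) Moles of Ca²⁺ (1 mol Ca²⁺ ≡ 1 mol CaCO₃): 21,040 / 100.1 g/mol = 210.2 mol.
(a) Mass of CaCl₂·2H₂O: 210.2 × 147 = 30,900 g.

(b) Volume: 167,000 US gal × 3.785 L/gal = 632,095 L.
(b) [OCl⁻]/[HOCl] = 10^(pH − pKa) = 10^(7.81 − 7.42) = 2.455; fraction as HOCl = 1/(1 + 2.455) = 0.2895.
(b) Free chlorine required for 2.55 ppm HOCl: 2.55 / 0.2895 = 8.81 ppm.
(b) FC to add: 8.81 − 0.5 = 8.31 mg/L as Cl₂.
(b) Cl₂ equivalent: 8.31 mg/L × 632,095 L = 5252 g.
(b) Product at 11.6% available Cl: 5252 / 0.116 = 45,280 g.
(b) Volume: 45,280 g ÷ 1.14 g/mL = 39,720 mL.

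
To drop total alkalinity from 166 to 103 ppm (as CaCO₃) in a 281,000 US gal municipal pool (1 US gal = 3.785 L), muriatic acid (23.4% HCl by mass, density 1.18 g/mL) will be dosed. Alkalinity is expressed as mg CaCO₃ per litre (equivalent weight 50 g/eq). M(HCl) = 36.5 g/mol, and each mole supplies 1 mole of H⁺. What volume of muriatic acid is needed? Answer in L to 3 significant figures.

177 L

Volume: 281,000 US gal × 3.785 L/gal = 1,063,585 L.
Alkalinity to neutralize: (166 − 103) = 63 mg/L as CaCO₃ × 1,063,585 L = 67,010 g as CaCO₃.
Equivalents of H⁺ required: 67,010 ÷ 50 g/eq = 1340 eq = 1340 mol HCl.
Mass of HCl: 1340 × 36.5 = 48,910 g.
Mass of 23.4% solution: 48,910 / 0.234 = 209,000 g.
Volume: 209,000 g ÷ 1.18 g/mL = 177,100 mL.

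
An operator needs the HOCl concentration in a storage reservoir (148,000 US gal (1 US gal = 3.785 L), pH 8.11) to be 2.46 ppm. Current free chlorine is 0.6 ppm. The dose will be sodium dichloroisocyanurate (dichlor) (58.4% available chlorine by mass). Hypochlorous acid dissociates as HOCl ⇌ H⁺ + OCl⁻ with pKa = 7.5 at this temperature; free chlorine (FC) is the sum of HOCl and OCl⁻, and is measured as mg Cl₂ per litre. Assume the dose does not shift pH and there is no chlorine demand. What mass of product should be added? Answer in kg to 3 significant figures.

11.4 kg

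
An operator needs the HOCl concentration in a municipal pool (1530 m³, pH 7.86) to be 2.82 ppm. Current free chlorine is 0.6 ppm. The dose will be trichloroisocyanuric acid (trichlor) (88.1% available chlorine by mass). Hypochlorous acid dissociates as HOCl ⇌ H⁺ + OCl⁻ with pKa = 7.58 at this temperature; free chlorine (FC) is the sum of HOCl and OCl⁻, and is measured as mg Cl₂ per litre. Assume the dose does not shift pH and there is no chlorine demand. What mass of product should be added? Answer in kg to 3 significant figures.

Volume: 1530 m³ = 1,530,000 L.
[OCl⁻]/[HOCl] = 10^(pH − pKa) = 10^(7.86 − 7.58) = 1.905; fraction as HOCl = 1/(1 + 1.905) = 0.3442.
Free chlorine required for 2.82 ppm HOCl: 2.82 / 0.3442 = 8.193 ppm.
FC to add: 8.193 − 0.6 = 7.593 mg/L as Cl₂.
Cl₂ equivalent: 7.593 mg/L × 1,530,000 L = 11,620 g.
Product at 88.1% available Cl: 11,620 / 0.881 = 13,190 g.

13.2 kg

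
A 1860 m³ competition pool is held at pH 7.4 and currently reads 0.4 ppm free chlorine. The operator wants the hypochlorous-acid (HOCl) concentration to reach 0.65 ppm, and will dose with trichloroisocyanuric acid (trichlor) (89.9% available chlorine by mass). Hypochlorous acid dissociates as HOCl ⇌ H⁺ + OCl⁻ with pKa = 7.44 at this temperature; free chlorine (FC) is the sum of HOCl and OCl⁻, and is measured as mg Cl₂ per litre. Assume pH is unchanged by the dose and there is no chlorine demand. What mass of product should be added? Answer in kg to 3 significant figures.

Volume: 1860 m³ = 1,860,000 L.
[OCl⁻]/[HOCl] = 10^(pH − pKa) = 10^(7.4 − 7.44) = 0.912; fraction as HOCl = 1/(1 + 0.912) = 0.523.
Free chlorine required for 0.65 ppm HOCl: 0.65 / 0.523 = 1.243 ppm.
FC to add: 1.243 − 0.4 = 0.8428 mg/L as Cl₂.
Cl₂ equivalent: 0.8428 mg/L × 1,860,000 L = 1568 g.
Product at 89.9% available Cl: 1568 / 0.899 = 1744 g.

1.74 kg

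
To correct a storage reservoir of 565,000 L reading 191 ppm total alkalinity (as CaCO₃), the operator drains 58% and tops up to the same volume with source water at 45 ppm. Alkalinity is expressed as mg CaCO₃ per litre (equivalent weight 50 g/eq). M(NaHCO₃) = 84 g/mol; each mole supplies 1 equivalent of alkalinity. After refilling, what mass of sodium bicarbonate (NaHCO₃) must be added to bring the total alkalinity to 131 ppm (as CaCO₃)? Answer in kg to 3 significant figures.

After draining 58% and refilling: 191 × 0.42 + 45 × 0.58 = 106.32 ppm.
Deficit to target: 131 − 106.32 = 24.68 mg/L.
As CaCO₃: 24.68 mg/L × 565,000 L = 13,940 g; ÷ 50 g/eq ÷ 1 = 278.9 mol NaHCO₃.
Mass: 278.9 × 84 = 23,430 g.

23.4 kg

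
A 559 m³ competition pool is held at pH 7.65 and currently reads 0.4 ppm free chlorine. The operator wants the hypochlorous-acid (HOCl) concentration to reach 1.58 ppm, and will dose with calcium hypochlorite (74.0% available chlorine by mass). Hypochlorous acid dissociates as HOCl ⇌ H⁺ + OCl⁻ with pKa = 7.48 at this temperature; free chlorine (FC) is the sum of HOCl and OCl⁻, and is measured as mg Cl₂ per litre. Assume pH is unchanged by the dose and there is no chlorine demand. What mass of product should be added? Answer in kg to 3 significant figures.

2.66 kg

Volume: 559 m³ = 559,000 L.
[OCl⁻]/[HOCl] = 10^(pH − pKa) = 10^(7.65 − 7.48) = 1.479; fraction as HOCl = 1/(1 + 1.479) = 0.4034.
Free chlorine required for 1.58 ppm HOCl: 1.58 / 0.4034 = 3.917 ppm.
FC to add: 3.917 − 0.4 = 3.517 mg/L as Cl₂.
Cl₂ equivalent: 3.517 mg/L × 559,000 L = 1966 g.
Product at 74.0% available Cl: 1966 / 0.74 = 2657 g.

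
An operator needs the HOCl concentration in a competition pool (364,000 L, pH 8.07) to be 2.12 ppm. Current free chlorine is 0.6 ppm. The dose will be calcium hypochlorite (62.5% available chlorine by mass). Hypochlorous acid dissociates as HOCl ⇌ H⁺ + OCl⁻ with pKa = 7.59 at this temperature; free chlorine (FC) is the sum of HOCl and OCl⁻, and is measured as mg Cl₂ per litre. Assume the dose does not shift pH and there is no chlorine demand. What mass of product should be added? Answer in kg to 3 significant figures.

4.61 kg

[OCl⁻]/[HOCl] = 10^(pH − pKa) = 10^(8.07 − 7.59) = 3.02; fraction as HOCl = 1/(1 + 3.02) = 0.2488.
Free chlorine required for 2.12 ppm HOCl: 2.12 / 0.2488 = 8.522 ppm.
FC to add: 8.522 − 0.6 = 7.922 mg/L as Cl₂.
Cl₂ equivalent: 7.922 mg/L × 364,000 L = 2884 g.
Product at 62.5% available Cl: 2884 / 0.625 = 4614 g.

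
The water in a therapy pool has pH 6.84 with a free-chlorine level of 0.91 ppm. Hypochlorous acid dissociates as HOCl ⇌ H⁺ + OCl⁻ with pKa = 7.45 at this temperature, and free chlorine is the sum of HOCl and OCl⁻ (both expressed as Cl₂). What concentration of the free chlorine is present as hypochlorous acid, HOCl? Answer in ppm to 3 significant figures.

0.731 ppm

[OCl⁻]/[HOCl] = 10^(pH − pKa) = 10^(6.84 − 7.45) = 10^-0.61 = 0.2455.
Fraction as HOCl = 1 / (1 + 0.2455) = 0.8029.
HOCl = 0.8029 × 0.91 ppm = 0.7306 ppm.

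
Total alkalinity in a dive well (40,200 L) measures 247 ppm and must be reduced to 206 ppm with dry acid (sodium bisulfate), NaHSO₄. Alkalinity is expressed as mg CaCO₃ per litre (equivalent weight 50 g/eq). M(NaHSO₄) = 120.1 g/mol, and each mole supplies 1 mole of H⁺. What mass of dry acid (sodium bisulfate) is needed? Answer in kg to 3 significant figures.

Alkalinity to neutralize: (247 − 206) = 41 mg/L as CaCO₃ × 40,200 L = 1648 g as CaCO₃.
Equivalents of H⁺ required: 1648 ÷ 50 g/eq = 32.96 eq = 32.96 mol NaHSO₄.
Mass of NaHSO₄: 32.96 × 120.1 = 3959 g.

3.96 kg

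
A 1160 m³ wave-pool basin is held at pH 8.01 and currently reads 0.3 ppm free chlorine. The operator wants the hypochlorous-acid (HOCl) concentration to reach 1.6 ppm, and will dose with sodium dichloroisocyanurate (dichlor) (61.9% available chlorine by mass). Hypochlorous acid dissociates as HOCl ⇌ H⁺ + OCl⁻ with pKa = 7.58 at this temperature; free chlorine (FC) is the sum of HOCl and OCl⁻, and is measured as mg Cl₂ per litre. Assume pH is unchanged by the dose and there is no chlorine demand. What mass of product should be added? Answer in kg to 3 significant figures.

Volume: 1160 m³ = 1,160,000 L.
[OCl⁻]/[HOCl] = 10^(pH − pKa) = 10^(8.01 − 7.58) = 2.692; fraction as HOCl = 1/(1 + 2.692) = 0.2709.
Free chlorine required for 1.6 ppm HOCl: 1.6 / 0.2709 = 5.906 ppm.
FC to add: 5.906 − 0.3 = 5.606 mg/L as Cl₂.
Cl₂ equivalent: 5.606 mg/L × 1,160,000 L = 6503 g.
Product at 61.9% available Cl: 6503 / 0.619 = 10,510 g.

10.5 kg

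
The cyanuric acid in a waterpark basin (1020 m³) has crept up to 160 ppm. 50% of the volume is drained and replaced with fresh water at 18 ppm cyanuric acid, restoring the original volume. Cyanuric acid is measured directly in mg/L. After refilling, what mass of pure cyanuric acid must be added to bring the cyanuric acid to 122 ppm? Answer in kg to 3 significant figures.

33.7 kg

Volume: 1020 m³ = 1,020,000 L.
After draining 50% and refilling: 160 × 0.50 + 18 × 0.50 = 89 ppm.
Deficit to target: 122 − 89 = 33 mg/L.
Mass: 33 mg/L × 1,020,000 L = 33,660 g cyanuric acid.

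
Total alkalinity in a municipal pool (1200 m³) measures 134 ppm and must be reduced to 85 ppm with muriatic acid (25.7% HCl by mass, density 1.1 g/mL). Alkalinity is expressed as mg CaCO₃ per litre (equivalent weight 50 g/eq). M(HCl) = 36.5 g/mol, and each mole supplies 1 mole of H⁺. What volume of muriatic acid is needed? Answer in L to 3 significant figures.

Volume: 1200 m³ = 1,200,000 L.
Alkalinity to neutralize: (134 − 85) = 49 mg/L as CaCO₃ × 1,200,000 L = 58,800 g as CaCO₃.
Equivalents of H⁺ required: 58,800 ÷ 50 g/eq = 1176 eq = 1176 mol HCl.
Mass of HCl: 1176 × 36.5 = 42,920 g.
Mass of 25.7% solution: 42,920 / 0.257 = 167,000 g.
Volume: 167,000 g ÷ 1.1 g/mL = 151,800 mL.

152 L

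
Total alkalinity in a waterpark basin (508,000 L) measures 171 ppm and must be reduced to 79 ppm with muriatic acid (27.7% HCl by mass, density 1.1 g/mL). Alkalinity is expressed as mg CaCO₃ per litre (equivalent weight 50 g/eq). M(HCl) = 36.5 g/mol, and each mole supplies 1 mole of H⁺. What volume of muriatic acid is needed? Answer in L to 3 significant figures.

112 L

Alkalinity to neutralize: (171 − 79) = 92 mg/L as CaCO₃ × 508,000 L = 46,740 g as CaCO₃.
Equivalents of H⁺ required: 46,740 ÷ 50 g/eq = 934.7 eq = 934.7 mol HCl.
Mass of HCl: 934.7 × 36.5 = 34,120 g.
Mass of 27.7% solution: 34,120 / 0.277 = 123,200 g.
Volume: 123,200 g ÷ 1.1 g/mL = 112,000 mL.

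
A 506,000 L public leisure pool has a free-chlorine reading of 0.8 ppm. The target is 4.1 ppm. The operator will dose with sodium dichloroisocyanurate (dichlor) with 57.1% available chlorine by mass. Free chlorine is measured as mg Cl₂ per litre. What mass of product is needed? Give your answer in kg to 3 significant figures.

Chlorine deficit: 4.1 − 0.8 = 3.3 ppm = 3.3 mg/L as Cl₂.
Cl₂ equivalent needed: 3.3 mg/L × 506,000 L = 1,670,000 mg = 1670 g.
Product at 57.1% available chlorine: 1670 / 0.571 = 2924 g.

2.92 kg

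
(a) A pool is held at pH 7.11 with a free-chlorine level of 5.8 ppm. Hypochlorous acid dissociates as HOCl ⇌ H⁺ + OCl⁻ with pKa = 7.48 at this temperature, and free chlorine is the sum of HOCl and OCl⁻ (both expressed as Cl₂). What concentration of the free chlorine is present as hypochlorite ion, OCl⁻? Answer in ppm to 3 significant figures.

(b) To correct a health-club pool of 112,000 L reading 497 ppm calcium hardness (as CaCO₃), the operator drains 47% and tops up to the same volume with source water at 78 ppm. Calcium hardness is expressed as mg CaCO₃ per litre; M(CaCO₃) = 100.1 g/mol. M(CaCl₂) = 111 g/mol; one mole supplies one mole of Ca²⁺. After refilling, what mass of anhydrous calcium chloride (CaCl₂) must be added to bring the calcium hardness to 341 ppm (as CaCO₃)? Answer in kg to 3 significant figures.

(a) 1.73 ppm; (b) 5.08 kg

(a) [OCl⁻]/[HOCl] = 10^(pH − pKa) = 10^(7.11 − 7.48) = 10^-0.37 = 0.4266.
(a) Fraction as HOCl = 1 / (1 + 0.4266) = 0.701.
(a) OCl⁻ = (1 − 0.701) × 5.8 ppm = 1.734 ppm.

(b) After draining 47% and refilling: 497 × 0.53 + 78 × 0.47 = 300.07 ppm.
(b) Deficit to target: 341 − 300.07 = 40.93 mg/L.
(b) As CaCO₃: 40.93 mg/L × 112,000 L = 4584 g; ÷ 100.1 = 45.8 mol Ca²⁺.
(b) Mass: 45.8 × 111 = 5083 g.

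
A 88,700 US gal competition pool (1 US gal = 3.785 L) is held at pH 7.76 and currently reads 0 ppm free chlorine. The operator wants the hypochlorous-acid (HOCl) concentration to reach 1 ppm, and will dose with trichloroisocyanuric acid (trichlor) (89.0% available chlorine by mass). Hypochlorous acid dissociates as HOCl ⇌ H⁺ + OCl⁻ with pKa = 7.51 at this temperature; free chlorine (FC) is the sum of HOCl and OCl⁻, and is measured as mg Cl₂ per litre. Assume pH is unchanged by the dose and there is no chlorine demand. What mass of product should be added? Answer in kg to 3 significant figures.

Volume: 88,700 US gal × 3.785 L/gal = 335,730 L.
[OCl⁻]/[HOCl] = 10^(pH − pKa) = 10^(7.76 − 7.51) = 1.778; fraction as HOCl = 1/(1 + 1.778) = 0.3599.
Free chlorine required for 1 ppm HOCl: 1 / 0.3599 = 2.778 ppm.
FC to add: 2.778 − 0 = 2.778 mg/L as Cl₂.
Cl₂ equivalent: 2.778 mg/L × 335,730 L = 932.8 g.
Product at 89.0% available Cl: 932.8 / 0.89 = 1048 g.

1.05 kg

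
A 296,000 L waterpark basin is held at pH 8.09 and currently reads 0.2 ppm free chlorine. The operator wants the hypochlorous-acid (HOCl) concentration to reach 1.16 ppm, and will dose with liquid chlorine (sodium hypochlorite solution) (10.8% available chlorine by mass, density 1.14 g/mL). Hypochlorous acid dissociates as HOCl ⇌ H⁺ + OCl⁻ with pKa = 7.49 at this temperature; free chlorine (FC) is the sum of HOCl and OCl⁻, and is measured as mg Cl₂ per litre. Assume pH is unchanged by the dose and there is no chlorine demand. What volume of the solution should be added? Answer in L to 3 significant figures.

13.4 L

[OCl⁻]/[HOCl] = 10^(pH − pKa) = 10^(8.09 − 7.49) = 3.981; fraction as HOCl = 1/(1 + 3.981) = 0.2008.
Free chlorine required for 1.16 ppm HOCl: 1.16 / 0.2008 = 5.778 ppm.
FC to add: 5.778 − 0.2 = 5.578 mg/L as Cl₂.
Cl₂ equivalent: 5.578 mg/L × 296,000 L = 1651 g.
Product at 10.8% available Cl: 1651 / 0.108 = 15,290 g.
Volume: 15,290 g ÷ 1.14 g/mL = 13,410 mL.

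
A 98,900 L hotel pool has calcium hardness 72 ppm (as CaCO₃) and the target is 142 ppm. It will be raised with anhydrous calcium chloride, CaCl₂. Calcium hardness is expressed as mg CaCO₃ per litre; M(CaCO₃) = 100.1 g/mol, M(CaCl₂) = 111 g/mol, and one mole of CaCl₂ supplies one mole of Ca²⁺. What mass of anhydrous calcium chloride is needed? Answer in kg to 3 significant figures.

Hardness to add: (142 − 72) = 70 mg/L as CaCO₃ × 98,900 L = 6923 g as CaCO₃.
Moles of Ca²⁺ (1 mol Ca²⁺ ≡ 1 mol CaCO₃): 6923 / 100.1 g/mol = 69.16 mol.
Mass of CaCl₂: 69.16 × 111 = 7677 g.

7.68 kg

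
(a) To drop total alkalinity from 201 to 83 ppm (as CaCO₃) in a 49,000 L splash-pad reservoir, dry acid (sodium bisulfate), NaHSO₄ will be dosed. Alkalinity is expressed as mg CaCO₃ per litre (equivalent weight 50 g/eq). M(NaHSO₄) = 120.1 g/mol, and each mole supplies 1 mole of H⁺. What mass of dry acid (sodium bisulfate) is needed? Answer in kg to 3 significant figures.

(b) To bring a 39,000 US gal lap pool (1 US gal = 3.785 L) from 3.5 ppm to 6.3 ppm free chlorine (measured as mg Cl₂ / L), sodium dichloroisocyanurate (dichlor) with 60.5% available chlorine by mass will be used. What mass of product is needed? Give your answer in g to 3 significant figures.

(a) Alkalinity to neutralize: (201 − 83) = 118 mg/L as CaCO₃ × 49,000 L = 5782 g as CaCO₃.
(a) Equivalents of H⁺ required: 5782 ÷ 50 g/eq = 115.6 eq = 115.6 mol NaHSO₄.
(a) Mass of NaHSO₄: 115.6 × 120.1 = 13,890 g.

(b) Volume: 39,000 US gal × 3.785 L/gal = 147,615 L.
(b) Chlorine deficit: 6.3 − 3.5 = 2.8 ppm = 2.8 mg/L as Cl₂.
(b) Cl₂ equivalent needed: 2.8 mg/L × 147,615 L = 413,300 mg = 413.3 g.
(b) Product at 60.5% available chlorine: 413.3 / 0.605 = 683.2 g.

(a) 13.9 kg; (b) 683 g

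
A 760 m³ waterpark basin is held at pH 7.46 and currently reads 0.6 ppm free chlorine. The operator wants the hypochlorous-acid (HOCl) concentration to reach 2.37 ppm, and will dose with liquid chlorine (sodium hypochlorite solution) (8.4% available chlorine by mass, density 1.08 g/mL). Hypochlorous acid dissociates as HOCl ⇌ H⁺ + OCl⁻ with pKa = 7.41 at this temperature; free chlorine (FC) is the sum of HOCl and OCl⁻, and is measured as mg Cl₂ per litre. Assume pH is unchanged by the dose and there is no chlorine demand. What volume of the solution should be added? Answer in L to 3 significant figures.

Volume: 760 m³ = 760,000 L.
[OCl⁻]/[HOCl] = 10^(pH − pKa) = 10^(7.46 − 7.41) = 1.122; fraction as HOCl = 1/(1 + 1.122) = 0.4712.
Free chlorine required for 2.37 ppm HOCl: 2.37 / 0.4712 = 5.029 ppm.
FC to add: 5.029 − 0.6 = 4.429 mg/L as Cl₂.
Cl₂ equivalent: 4.429 mg/L × 760,000 L = 3366 g.
Product at 8.4% available Cl: 3366 / 0.084 = 40,070 g.
Volume: 40,070 g ÷ 1.08 g/mL = 37,110 mL.

37.1 L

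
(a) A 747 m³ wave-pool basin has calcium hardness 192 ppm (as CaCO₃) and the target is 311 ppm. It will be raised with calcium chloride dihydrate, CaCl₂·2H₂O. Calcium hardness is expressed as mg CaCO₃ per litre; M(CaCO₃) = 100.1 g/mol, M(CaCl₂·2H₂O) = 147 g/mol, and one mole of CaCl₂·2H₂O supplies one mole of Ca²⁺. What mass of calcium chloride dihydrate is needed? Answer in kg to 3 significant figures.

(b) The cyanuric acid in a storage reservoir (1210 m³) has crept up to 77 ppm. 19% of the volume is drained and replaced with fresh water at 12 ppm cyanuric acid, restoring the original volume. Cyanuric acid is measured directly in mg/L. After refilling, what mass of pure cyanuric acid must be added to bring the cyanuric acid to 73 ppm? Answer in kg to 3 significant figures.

(a) Volume: 747 m³ = 747,000 L.
(a) Hardness to add: (311 − 192) = 119 mg/L as CaCO₃ × 747,000 L = 88,890 g as CaCO₃.
(a) Moles of Ca²⁺ (1 mol Ca²⁺ ≡ 1 mol CaCO₃): 88,890 / 100.1 g/mol = 888 mol.
(a) Mass of CaCl₂·2H₂O: 888 × 147 = 130,500 g.

(b) Volume: 1210 m³ = 1,210,000 L.
(b) After draining 19% and refilling: 77 × 0.81 + 12 × 0.19 = 64.65 ppm.
(b) Deficit to target: 73 − 64.65 = 8.35 mg/L.
(b) Mass: 8.35 mg/L × 1,210,000 L = 10,100 g cyanuric acid.

(a) 131 kg; (b) 10.1 kg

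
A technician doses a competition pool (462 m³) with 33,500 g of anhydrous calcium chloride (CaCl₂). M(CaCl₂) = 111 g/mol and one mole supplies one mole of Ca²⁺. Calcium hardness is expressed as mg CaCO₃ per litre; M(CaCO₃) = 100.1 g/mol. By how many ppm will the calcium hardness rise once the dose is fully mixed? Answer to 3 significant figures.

Volume: 462 m³ = 462,000 L.
Moles of Ca²⁺: 33,500 g ÷ 111 g/mol = 301.8 mol.
As CaCO₃: 301.8 mol × 100.1 g/mol = 30,210 g.
Rise: 30,210 g / 462,000 L × 1000 = 65.39 mg/L.

65.4 ppm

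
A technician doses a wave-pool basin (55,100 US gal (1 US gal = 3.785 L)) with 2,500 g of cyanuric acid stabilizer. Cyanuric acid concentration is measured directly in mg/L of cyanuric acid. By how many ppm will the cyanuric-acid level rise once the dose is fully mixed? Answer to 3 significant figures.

Volume: 55,100 US gal × 3.785 L/gal = 208,554 L.
Rise: 2,500 g / 208,554 L × 1000 = 11.99 mg/L.

12.0 ppm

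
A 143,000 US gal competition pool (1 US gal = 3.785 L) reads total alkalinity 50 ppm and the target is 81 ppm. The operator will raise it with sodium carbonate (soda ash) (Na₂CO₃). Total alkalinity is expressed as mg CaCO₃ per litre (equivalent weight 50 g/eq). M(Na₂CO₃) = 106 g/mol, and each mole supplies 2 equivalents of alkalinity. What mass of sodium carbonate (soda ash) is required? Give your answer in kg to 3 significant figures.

17.8 kg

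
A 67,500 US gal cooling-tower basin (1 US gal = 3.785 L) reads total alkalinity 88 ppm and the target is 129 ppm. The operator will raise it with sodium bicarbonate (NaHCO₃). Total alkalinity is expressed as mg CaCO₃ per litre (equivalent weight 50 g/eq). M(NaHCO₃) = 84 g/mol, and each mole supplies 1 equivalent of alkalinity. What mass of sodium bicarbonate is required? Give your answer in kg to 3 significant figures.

Volume: 67,500 US gal × 3.785 L/gal = 255,488 L.
Alkalinity to add: (129 − 88) = 41 mg/L as CaCO₃ × 255,488 L = 10,470 g as CaCO₃.
Equivalents: 10,470 g ÷ 50 g/eq = 209.5 eq.
NaHCO₃ supplies 1 eq per mole → 209.5 mol.
Mass: 209.5 mol × 84 g/mol = 17,600 g.

17.6 kg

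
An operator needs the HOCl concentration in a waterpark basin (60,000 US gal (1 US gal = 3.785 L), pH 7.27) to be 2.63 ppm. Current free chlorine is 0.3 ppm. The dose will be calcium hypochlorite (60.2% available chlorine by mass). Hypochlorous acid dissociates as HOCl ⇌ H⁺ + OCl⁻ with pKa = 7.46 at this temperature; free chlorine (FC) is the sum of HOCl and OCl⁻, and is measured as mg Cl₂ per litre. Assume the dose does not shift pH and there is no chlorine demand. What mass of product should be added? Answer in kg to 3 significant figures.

Volume: 60,000 US gal × 3.785 L/gal = 227,100 L.
[OCl⁻]/[HOCl] = 10^(pH − pKa) = 10^(7.27 − 7.46) = 0.6457; fraction as HOCl = 1/(1 + 0.6457) = 0.6077.
Free chlorine required for 2.63 ppm HOCl: 2.63 / 0.6077 = 4.328 ppm.
FC to add: 4.328 − 0.3 = 4.028 mg/L as Cl₂.
Cl₂ equivalent: 4.028 mg/L × 227,100 L = 914.8 g.
Product at 60.2% available Cl: 914.8 / 0.602 = 1520 g.

1.52 kg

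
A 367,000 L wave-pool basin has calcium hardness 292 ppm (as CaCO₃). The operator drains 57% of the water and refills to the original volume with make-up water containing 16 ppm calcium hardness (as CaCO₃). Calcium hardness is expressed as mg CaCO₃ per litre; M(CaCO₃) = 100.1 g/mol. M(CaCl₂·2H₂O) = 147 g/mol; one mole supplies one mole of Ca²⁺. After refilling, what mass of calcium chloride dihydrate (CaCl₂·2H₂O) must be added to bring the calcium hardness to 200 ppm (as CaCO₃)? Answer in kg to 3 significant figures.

35.2 kg

After draining 57% and refilling: 292 × 0.43 + 16 × 0.57 = 134.68 ppm.
Deficit to target: 200 − 134.68 = 65.32 mg/L.
As CaCO₃: 65.32 mg/L × 367,000 L = 23,970 g; ÷ 100.1 = 239.5 mol Ca²⁺.
Mass: 239.5 × 147 = 35,200 g.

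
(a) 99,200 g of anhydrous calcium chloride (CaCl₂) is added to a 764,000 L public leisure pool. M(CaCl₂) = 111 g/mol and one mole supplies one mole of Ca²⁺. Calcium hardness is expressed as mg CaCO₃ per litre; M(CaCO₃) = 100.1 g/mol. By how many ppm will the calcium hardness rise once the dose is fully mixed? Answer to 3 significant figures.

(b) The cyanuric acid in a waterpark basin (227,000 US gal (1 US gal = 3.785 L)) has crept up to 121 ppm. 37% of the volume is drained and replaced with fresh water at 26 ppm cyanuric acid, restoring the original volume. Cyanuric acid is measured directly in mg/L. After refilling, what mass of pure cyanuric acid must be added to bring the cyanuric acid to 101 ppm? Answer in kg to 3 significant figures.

(a) 117 ppm; (b) 13.0 kg

(a) Moles of Ca²⁺: 99,200 g ÷ 111 g/mol = 893.7 mol.
(a) As CaCO₃: 893.7 mol × 100.1 g/mol = 89,460 g.
(a) Rise: 89,460 g / 764,000 L × 1000 = 117.1 mg/L.

(b) Volume: 227,000 US gal × 3.785 L/gal = 859,195 L.
(b) After draining 37% and refilling: 121 × 0.63 + 26 × 0.37 = 85.85 ppm.
(b) Deficit to target: 101 − 85.85 = 15.15 mg/L.
(b) Mass: 15.15 mg/L × 859,195 L = 13,020 g cyanuric acid.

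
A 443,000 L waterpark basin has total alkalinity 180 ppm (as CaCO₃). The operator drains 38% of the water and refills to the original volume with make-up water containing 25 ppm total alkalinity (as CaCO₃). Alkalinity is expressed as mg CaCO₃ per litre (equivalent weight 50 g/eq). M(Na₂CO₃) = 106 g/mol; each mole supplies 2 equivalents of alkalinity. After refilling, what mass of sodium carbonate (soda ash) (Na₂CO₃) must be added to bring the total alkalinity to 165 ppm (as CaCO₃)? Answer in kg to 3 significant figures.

20.6 kg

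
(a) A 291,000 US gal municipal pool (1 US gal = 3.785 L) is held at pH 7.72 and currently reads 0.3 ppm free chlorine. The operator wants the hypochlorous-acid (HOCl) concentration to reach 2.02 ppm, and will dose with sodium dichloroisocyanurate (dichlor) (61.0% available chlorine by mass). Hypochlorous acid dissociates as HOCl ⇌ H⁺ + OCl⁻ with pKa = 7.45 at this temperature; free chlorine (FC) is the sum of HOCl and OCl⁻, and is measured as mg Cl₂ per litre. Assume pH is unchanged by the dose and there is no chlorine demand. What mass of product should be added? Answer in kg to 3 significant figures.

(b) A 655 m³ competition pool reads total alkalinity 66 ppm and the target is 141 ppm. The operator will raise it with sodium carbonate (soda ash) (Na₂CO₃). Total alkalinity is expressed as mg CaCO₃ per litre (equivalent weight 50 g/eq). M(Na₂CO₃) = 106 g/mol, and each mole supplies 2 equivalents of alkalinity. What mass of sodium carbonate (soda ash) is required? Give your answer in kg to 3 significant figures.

(a) 9.90 kg; (b) 52.1 kg

(a) Volume: 291,000 US gal × 3.785 L/gal = 1,101,435 L.
(a) [OCl⁻]/[HOCl] = 10^(pH − pKa) = 10^(7.72 − 7.45) = 1.862; fraction as HOCl = 1/(1 + 1.862) = 0.3494.
(a) Free chlorine required for 2.02 ppm HOCl: 2.02 / 0.3494 = 5.781 ppm.
(a) FC to add: 5.781 − 0.3 = 5.481 mg/L as Cl₂.
(a) Cl₂ equivalent: 5.481 mg/L × 1,101,435 L = 6037 g.
(a) Product at 61.0% available Cl: 6037 / 0.61 = 9897 g.

(b) Volume: 655 m³ = 655,000 L.
(b) Alkalinity to add: (141 − 66) = 75 mg/L as CaCO₃ × 655,000 L = 49,120 g as CaCO₃.
(b) Equivalents: 49,120 g ÷ 50 g/eq = 982.5 eq.
(b) Each mole of Na₂CO₃ supplies 2 eq, so 982.5 / 2 = 491.2 mol.
(b) Mass: 491.2 mol × 106 g/mol = 52,070 g.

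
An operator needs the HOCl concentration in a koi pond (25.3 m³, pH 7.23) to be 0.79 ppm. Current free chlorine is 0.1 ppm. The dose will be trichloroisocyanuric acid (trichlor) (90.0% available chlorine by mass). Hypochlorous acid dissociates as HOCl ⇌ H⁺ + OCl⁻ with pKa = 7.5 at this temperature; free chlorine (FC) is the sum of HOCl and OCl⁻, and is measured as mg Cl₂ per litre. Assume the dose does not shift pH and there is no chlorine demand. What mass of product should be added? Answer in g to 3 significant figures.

31.3 g

Volume: 25.3 m³ = 25,300 L.
[OCl⁻]/[HOCl] = 10^(pH − pKa) = 10^(7.23 − 7.5) = 0.537; fraction as HOCl = 1/(1 + 0.537) = 0.6506.
Free chlorine required for 0.79 ppm HOCl: 0.79 / 0.6506 = 1.214 ppm.
FC to add: 1.214 − 0.1 = 1.114 mg/L as Cl₂.
Cl₂ equivalent: 1.114 mg/L × 25,300 L = 28.19 g.
Product at 90.0% available Cl: 28.19 / 0.9 = 31.32 g.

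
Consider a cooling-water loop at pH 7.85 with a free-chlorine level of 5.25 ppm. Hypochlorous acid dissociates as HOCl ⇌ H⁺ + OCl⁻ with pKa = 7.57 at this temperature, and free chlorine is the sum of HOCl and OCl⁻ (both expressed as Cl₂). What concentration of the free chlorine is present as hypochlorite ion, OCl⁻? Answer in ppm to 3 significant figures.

3.44 ppm

[OCl⁻]/[HOCl] = 10^(pH − pKa) = 10^(7.85 − 7.57) = 10^0.28 = 1.905.
Fraction as HOCl = 1 / (1 + 1.905) = 0.3442.
OCl⁻ = (1 − 0.3442) × 5.25 ppm = 3.443 ppm.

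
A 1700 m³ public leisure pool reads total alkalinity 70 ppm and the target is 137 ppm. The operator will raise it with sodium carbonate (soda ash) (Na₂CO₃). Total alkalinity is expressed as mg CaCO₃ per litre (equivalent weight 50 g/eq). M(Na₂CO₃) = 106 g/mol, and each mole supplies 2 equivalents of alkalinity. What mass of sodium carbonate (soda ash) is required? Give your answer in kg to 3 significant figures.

Volume: 1700 m³ = 1,700,000 L.
Alkalinity to add: (137 − 70) = 67 mg/L as CaCO₃ × 1,700,000 L = 113,900 g as CaCO₃.
Equivalents: 113,900 g ÷ 50 g/eq = 2278 eq.
Each mole of Na₂CO₃ supplies 2 eq, so 2278 / 2 = 1139 mol.
Mass: 1139 mol × 106 g/mol = 120,700 g.

121 kg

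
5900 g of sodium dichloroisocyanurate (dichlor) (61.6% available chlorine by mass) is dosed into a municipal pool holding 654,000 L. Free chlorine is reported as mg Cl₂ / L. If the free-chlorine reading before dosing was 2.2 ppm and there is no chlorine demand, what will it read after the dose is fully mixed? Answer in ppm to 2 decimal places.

Available chlorine delivered: 5900 g × 0.616 = 3634 g as Cl₂.
Concentration rise: 3634 g / 654,000 L = 5.557 mg/L = 5.56 ppm.
Final FC: 2.2 + 5.56 = 7.76 ppm.

7.76 ppm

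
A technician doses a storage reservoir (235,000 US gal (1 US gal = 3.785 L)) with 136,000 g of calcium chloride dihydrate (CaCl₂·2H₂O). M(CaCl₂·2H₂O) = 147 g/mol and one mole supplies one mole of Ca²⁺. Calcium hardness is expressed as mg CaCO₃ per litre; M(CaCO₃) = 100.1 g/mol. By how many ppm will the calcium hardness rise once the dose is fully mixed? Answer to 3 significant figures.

104 ppm

Volume: 235,000 US gal × 3.785 L/gal = 889,475 L.
Moles of Ca²⁺: 136,000 g ÷ 147 g/mol = 925.2 mol.
As CaCO₃: 925.2 mol × 100.1 g/mol = 92,610 g.
Rise: 92,610 g / 889,475 L × 1000 = 104.1 mg/L.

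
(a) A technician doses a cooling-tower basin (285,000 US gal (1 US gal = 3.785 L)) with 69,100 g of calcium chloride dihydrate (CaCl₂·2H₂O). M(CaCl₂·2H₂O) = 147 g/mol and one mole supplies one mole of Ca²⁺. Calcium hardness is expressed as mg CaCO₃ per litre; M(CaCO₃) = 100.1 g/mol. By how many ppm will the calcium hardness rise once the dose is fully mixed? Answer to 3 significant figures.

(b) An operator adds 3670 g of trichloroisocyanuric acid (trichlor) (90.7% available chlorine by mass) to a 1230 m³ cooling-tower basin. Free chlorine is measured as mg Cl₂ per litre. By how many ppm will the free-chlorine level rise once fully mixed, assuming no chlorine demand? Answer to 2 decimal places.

(a) 43.6 ppm; (b) 2.71 ppm

(a) Volume: 285,000 US gal × 3.785 L/gal = 1,078,725 L.
(a) Moles of Ca²⁺: 69,100 g ÷ 147 g/mol = 470.1 mol.
(a) As CaCO₃: 470.1 mol × 100.1 g/mol = 47,050 g.
(a) Rise: 47,050 g / 1,078,725 L × 1000 = 43.62 mg/L.

(b) Volume: 1230 m³ = 1,230,000 L.
(b) Available chlorine delivered: 3670 g × 0.907 = 3329 g as Cl₂.
(b) Concentration rise: 3329 g / 1,230,000 L = 2.706 mg/L = 2.71 ppm.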